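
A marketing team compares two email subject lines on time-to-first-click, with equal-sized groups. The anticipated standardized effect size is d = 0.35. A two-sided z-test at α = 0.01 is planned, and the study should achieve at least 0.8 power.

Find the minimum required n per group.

n = 191 per group

Set Φ(δ − 2.576) = 0.8; then δ − 2.576 = Φ⁻¹(0.8) = 0.842, giving δ = 3.417.
(For δ > 0 the lower-tail rejection region contributes negligibly to power, so the one-term inversion is standard.)
δ = d·√(n/2) ⇒ n = 2(δ/d)² = 2 × (3.417 / 0.35)² = 190.68.
Round up to the next whole unit.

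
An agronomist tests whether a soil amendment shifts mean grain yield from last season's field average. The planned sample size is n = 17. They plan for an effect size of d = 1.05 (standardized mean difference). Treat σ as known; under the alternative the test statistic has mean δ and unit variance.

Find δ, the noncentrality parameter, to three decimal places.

δ ≈ 4.329

The noncentrality parameter scales effect size by the design's sample-size factor: δ = d·√n = 1.05 × √17 = 4.3293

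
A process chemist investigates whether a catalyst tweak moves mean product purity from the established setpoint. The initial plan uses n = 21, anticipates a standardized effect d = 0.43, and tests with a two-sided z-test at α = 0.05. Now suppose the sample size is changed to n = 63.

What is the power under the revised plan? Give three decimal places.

Power ≈ 0.927

With n = 63: δ = d·√n = 0.43 × √63 = 3.4130. Critical value z_{0.025} = 1.960.
Revised power = Φ(δ − 1.960) + Φ(−δ − 1.960) = Φ(1.453) + Φ(-5.373) = 0.9269 + 0.0000 = 0.9269.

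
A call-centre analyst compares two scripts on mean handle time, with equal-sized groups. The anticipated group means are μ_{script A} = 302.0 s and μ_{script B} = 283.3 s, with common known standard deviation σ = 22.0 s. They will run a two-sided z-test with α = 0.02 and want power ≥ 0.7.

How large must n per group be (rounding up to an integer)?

Standardized effect: d = |μ_{script A} − μ_{script B}| / σ = |302.0 − 283.3| / 22.0 = 0.8500
For power 0.7 need Φ(δ − z_{0.01}) = 0.7, so δ = z_{0.01} + z_{0.30} = 2.326 + 0.524 = 2.851.
(For δ > 0 the lower-tail rejection region contributes negligibly to power, so the one-term inversion is standard.)
δ = d·√(n/2) ⇒ n = 2(δ/d)² = 2 × (2.851 / 0.8500)² = 22.50.
Round up to the next whole unit.

n = 23 per group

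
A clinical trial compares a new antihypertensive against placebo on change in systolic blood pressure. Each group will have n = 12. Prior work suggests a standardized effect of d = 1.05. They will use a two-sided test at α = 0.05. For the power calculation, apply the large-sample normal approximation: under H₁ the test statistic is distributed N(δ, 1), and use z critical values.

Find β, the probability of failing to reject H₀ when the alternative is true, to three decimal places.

β ≈ 0.270

Noncentrality parameter: δ = d·√(n/2) = 1.05 × √(12/2) = 2.5720
Two-sided α = 0.05 → critical value z_{0.025} = 1.960.
Power = Φ(δ − 1.960) + Φ(−δ − 1.960) = Φ(0.612) + Φ(-4.532) = 0.7297 + 0.0000 = 0.7297.
Type II error: β = 1 − power = 1 − 0.7297 = 0.2703.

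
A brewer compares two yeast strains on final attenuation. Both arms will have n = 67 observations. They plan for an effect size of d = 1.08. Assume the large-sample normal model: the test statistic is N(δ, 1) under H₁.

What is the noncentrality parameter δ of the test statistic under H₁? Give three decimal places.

δ ≈ 6.251

The noncentrality parameter scales effect size by the design's sample-size factor: δ = d·√(n/2) = 1.08 × √(67/2) = 6.2510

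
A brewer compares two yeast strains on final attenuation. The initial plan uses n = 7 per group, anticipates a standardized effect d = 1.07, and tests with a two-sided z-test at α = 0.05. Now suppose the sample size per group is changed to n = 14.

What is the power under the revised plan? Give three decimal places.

With n = 14 per group: δ = d·√(n/2) = 1.07 × √(14/2) = 2.8310. Critical value z_{0.025} = 1.960.
Revised power = Φ(δ − 1.960) + Φ(−δ − 1.960) = Φ(0.871) + Φ(-4.791) = 0.8081 + 0.0000 = 0.8081.

Power ≈ 0.808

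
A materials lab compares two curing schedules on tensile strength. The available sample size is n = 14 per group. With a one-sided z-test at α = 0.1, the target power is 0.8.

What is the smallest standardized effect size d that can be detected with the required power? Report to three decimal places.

d ≈ 0.802

Required noncentrality: δ = z_{0.1} + z_{0.20} = 1.282 + 0.842 = 2.123.
δ = d·√(n/2) ⇒ d = δ/√(n/2) = 2.123/√(14/2) = 0.8025.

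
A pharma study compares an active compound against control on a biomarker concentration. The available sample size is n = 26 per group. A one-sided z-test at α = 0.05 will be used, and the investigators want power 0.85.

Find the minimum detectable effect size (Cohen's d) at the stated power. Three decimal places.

Required noncentrality: δ = z_{0.05} + z_{0.15} = 1.645 + 1.036 = 2.681.
δ = d·√(n/2) ⇒ d = δ/√(n/2) = 2.681/√(26/2) = 0.7437.

d ≈ 0.744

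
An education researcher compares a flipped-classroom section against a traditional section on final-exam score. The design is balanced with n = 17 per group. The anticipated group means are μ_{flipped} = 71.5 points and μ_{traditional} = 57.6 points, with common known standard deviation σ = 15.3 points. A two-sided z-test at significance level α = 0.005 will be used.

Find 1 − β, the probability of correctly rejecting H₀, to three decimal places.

Standardized effect: d = |μ_{flipped} − μ_{traditional}| / σ = |71.5 − 57.6| / 15.3 = 0.9085
Noncentrality parameter: δ = d·√(n/2) = 0.9085 × √(17/2) = 2.6487
Critical value for a two-sided test at α = 0.005: z_{α/2} = 2.807.
Power = Φ(δ − 2.807) + Φ(−δ − 2.807) = Φ(-0.158) + Φ(-5.456) = 0.4371 + 0.0000 = 0.4371.

Power ≈ 0.437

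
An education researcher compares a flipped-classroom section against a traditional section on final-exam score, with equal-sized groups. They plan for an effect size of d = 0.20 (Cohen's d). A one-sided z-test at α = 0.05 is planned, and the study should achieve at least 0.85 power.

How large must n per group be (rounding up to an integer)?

Set Φ(δ − 1.645) = 0.85; then δ − 1.645 = Φ⁻¹(0.85) = 1.036, giving δ = 2.681.
δ = d·√(n/2) ⇒ n = 2(δ/d)² = 2 × (2.681 / 0.20)² = 359.47.
Round up to the next whole unit.

n = 360 per group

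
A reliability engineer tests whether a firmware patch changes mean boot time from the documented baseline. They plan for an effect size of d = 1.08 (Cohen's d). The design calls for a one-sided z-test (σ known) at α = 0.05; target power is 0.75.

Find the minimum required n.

Set Φ(δ − 1.645) = 0.75; then δ − 1.645 = Φ⁻¹(0.75) = 0.674, giving δ = 2.319.
δ = d·√n ⇒ n = (δ/d)² = (2.319 / 1.08)² = 4.61.
Round up to the next whole unit.

n = 5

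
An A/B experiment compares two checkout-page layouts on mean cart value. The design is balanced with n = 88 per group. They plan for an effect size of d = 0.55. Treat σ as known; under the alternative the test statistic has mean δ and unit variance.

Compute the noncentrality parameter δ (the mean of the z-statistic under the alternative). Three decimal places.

δ ≈ 3.648

The noncentrality parameter scales effect size by the design's sample-size factor: δ = d·√(n/2) = 0.55 × √(88/2) = 3.6483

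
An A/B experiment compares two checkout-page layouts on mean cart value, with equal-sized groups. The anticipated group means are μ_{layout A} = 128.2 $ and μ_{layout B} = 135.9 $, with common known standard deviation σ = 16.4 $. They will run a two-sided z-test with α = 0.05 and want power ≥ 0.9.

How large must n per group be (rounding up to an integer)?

Standardized effect: d = |μ_{layout A} − μ_{layout B}| / σ = |128.2 − 135.9| / 16.4 = 0.4695
For power 0.9 need Φ(δ − z_{0.025}) = 0.9, so δ = z_{0.025} + z_{0.10} = 1.960 + 1.282 = 3.242.
(Ignoring the negligible lower-tail rejection probability gives the usual closed-form inversion.)
δ = d·√(n/2) ⇒ n = 2(δ/d)² = 2 × (3.242 / 0.4695)² = 95.33.
Rounding up, n = 96 per group.

n = 96 per group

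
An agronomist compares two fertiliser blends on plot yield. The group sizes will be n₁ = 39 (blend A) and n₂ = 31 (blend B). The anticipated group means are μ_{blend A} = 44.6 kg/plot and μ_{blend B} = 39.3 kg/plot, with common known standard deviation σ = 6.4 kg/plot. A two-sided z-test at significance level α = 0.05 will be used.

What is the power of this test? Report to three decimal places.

Standardized effect: d = |μ_{blend A} − μ_{blend B}| / σ = |44.6 − 39.3| / 6.4 = 0.8281
Noncentrality parameter: λ = d / √(1/n₁ + 1/n₂) = 0.8281 / √(1/39 + 1/31) = 3.4416
Critical value for a two-sided test at α = 0.05: z_{α/2} = 1.960.
Power = Φ(λ − 1.960) + Φ(−λ − 1.960) = Φ(1.482) + Φ(-5.402) = 0.9308 + 0.0000 = 0.9308.

Power ≈ 0.931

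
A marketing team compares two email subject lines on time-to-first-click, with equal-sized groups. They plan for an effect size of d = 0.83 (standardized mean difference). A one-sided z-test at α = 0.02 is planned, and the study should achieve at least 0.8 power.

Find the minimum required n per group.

For power 0.8 need Φ(δ − z_{0.02}) = 0.8, so δ = z_{0.02} + z_{0.20} = 2.054 + 0.842 = 2.895.
δ = d·√(n/2) ⇒ n = 2(δ/d)² = 2 × (2.895 / 0.83)² = 24.34.
Rounding up, n = 25 per group.

n = 25 per group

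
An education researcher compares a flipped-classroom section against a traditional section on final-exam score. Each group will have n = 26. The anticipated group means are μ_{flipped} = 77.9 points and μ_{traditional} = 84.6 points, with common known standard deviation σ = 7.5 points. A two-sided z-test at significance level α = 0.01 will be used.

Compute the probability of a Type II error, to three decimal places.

Standardized effect: d = |μ_{flipped} − μ_{traditional}| / σ = |77.9 − 84.6| / 7.5 = 0.8933
Noncentrality parameter: δ = d·√(n/2) = 0.8933 × √(26/2) = 3.2210
Two-sided α = 0.01 → critical value z_{0.005} = 2.576.
Power = Φ(δ − 2.576) + Φ(−δ − 2.576) = Φ(0.645) + Φ(-5.797) = 0.7406 + 0.0000 = 0.7406.
Type II error: β = 1 − power = 1 − 0.7406 = 0.2594.

β ≈ 0.259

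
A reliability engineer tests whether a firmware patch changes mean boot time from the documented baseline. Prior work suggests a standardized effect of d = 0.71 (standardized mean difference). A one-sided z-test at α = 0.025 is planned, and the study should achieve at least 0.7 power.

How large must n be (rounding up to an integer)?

n = 13

Set Φ(δ − 1.960) = 0.7; then δ − 1.960 = Φ⁻¹(0.7) = 0.524, giving δ = 2.484.
δ = d·√n ⇒ n = (δ/d)² = (2.484 / 0.71)² = 12.24.
Rounding up, n = 13.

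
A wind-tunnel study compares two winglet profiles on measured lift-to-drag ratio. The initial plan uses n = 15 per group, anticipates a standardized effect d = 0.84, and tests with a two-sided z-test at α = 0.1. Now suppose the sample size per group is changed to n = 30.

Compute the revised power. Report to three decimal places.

Power ≈ 0.946

With n = 30 per group: δ = d·√(n/2) = 0.84 × √(30/2) = 3.2533. Critical value z_{0.05} = 1.645.
Revised power = Φ(δ − 1.645) + Φ(−δ − 1.645) = Φ(1.608) + Φ(-4.898) = 0.9461 + 0.0000 = 0.9461.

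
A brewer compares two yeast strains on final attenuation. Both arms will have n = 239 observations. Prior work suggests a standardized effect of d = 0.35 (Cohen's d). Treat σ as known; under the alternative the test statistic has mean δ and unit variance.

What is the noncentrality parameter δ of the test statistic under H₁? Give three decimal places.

δ ≈ 3.826

δ = d·√(n/2) = 0.35 × √(239/2) = 3.8261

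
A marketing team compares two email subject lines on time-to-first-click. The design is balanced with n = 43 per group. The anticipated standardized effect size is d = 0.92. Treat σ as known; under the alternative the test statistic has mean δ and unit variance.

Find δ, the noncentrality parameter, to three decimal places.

δ ≈ 4.266

δ = d·√(n/2) = 0.92 × √(43/2) = 4.2659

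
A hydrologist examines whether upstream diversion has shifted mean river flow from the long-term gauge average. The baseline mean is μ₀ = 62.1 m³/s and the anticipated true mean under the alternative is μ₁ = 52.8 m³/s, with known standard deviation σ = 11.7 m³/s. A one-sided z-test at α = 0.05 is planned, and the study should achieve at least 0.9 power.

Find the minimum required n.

n = 14

Standardized effect: d = |μ₁ − μ₀| / σ = |52.8 − 62.1| / 11.7 = 0.7949
Set Φ(δ − 1.645) = 0.9; then δ − 1.645 = Φ⁻¹(0.9) = 1.282, giving δ = 2.926.
δ = d·√n ⇒ n = (δ/d)² = (2.926 / 0.7949)² = 13.55.
Round up to the next whole unit.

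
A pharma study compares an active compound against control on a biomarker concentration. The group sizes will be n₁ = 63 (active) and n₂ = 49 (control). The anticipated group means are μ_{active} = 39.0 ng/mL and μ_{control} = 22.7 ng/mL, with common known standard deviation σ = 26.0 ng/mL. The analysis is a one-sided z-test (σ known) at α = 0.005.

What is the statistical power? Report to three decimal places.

Power ≈ 0.763

Standardized effect: d = |μ_{active} − μ_{control}| / σ = |39.0 − 22.7| / 26.0 = 0.6269
Noncentrality parameter: δ = d / √(1/n₁ + 1/n₂) = 0.6269 / √(1/63 + 1/49) = 3.2913
One-sided α = 0.005 → critical value z_{0.005} = 2.576.
Power = P(Z > 2.576 − δ) = Φ(0.716) = 0.7629.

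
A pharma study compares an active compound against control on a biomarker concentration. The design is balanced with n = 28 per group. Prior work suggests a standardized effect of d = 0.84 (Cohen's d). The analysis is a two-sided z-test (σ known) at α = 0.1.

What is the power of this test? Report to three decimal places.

Noncentrality parameter: δ = d·√(n/2) = 0.84 × √(28/2) = 3.1430
Critical value for a two-sided test at α = 0.1: z_{α/2} = 1.645.
Power = Φ(δ − 1.645) + Φ(−δ − 1.645) = Φ(1.498) + Φ(-4.788) = 0.9330 + 0.0000 = 0.9330.

Power ≈ 0.933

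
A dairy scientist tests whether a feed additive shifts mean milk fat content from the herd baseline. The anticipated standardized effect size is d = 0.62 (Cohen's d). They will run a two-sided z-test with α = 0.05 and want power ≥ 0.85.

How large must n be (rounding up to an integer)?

Set Φ(δ − 1.960) = 0.85; then δ − 1.960 = Φ⁻¹(0.85) = 1.036, giving δ = 2.996.
(Ignoring the negligible lower-tail rejection probability gives the usual closed-form inversion.)
δ = d·√n ⇒ n = (δ/d)² = (2.996 / 0.62)² = 23.36.
Round up to the next whole unit.

n = 24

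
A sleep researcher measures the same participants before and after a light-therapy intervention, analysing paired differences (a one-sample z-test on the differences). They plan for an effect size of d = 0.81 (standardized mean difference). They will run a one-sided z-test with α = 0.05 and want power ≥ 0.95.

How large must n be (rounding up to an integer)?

n = 17

Set Φ(δ − 1.645) = 0.95; then δ − 1.645 = Φ⁻¹(0.95) = 1.645, giving δ = 3.290.
δ = d·√n ⇒ n = (δ/d)² = (3.290 / 0.81)² = 16.49.
Rounding up, n = 17.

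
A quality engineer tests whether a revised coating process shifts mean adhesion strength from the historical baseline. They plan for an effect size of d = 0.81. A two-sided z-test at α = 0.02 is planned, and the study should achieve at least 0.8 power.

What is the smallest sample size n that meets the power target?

For power 0.8 need Φ(δ − z_{0.01}) = 0.8, so δ = z_{0.01} + z_{0.20} = 2.326 + 0.842 = 3.168.
(For δ > 0 the lower-tail rejection region contributes negligibly to power, so the one-term inversion is standard.)
δ = d·√n ⇒ n = (δ/d)² = (3.168 / 0.81)² = 15.30.
Rounding up, n = 16.

n = 16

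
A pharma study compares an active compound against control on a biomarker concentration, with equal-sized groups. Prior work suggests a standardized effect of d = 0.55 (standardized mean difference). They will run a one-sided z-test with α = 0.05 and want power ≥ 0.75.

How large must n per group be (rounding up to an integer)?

For power 0.75 need Φ(δ − z_{0.05}) = 0.75, so δ = z_{0.05} + z_{0.25} = 1.645 + 0.674 = 2.319.
δ = d·√(n/2) ⇒ n = 2(δ/d)² = 2 × (2.319 / 0.55)² = 35.57.
Rounding up, n = 36 per group.

n = 36 per group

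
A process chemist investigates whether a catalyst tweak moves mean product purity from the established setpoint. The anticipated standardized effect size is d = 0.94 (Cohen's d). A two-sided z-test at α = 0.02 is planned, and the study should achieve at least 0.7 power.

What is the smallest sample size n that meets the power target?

n = 10

For power 0.7 need Φ(δ − z_{0.01}) = 0.7, so δ = z_{0.01} + z_{0.30} = 2.326 + 0.524 = 2.851.
(For δ > 0 the lower-tail rejection region contributes negligibly to power, so the one-term inversion is standard.)
δ = d·√n ⇒ n = (δ/d)² = (2.851 / 0.94)² = 9.20.
Rounding up, n = 10.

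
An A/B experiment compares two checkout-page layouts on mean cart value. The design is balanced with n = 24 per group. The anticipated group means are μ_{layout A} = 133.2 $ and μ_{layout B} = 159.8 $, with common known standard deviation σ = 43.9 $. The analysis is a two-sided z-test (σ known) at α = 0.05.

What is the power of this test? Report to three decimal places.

Standardized effect: d = |μ_{layout A} − μ_{layout B}| / σ = |133.2 − 159.8| / 43.9 = 0.6059
Noncentrality parameter: δ = d·√(n/2) = 0.6059 × √(24/2) = 2.0990
Critical value for a two-sided test at α = 0.05: z_{α/2} = 1.960.
Power = Φ(δ − 1.960) + Φ(−δ − 1.960) = Φ(0.139) + Φ(-4.059) = 0.5553 + 0.0000 = 0.5553.

Power ≈ 0.555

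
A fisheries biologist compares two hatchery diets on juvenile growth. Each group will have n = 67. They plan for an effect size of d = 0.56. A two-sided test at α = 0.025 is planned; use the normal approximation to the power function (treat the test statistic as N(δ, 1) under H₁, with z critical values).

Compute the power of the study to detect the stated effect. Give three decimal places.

Noncentrality parameter: δ = d·√(n/2) = 0.56 × √(67/2) = 3.2412
Two-sided α = 0.025 → critical value z_{0.0125} = 2.241.
Power = Φ(δ − 2.241) + Φ(−δ − 2.241) = Φ(1.000) + Φ(-5.483) = 0.8413 + 0.0000 = 0.8413.

Power ≈ 0.841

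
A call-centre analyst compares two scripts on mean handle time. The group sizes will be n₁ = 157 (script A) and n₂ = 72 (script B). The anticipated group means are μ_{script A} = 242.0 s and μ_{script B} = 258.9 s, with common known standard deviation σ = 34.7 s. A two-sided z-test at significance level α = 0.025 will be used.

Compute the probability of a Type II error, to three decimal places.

β ≈ 0.119

Standardized effect: d = |μ_{script A} − μ_{script B}| / σ = |242.0 − 258.9| / 34.7 = 0.4870
Noncentrality parameter: δ = d / √(1/n₁ + 1/n₂) = 0.4870 / √(1/157 + 1/72) = 3.4218
Two-sided α = 0.025 → critical value z_{0.0125} = 2.241.
Power = Φ(δ − 2.241) + Φ(−δ − 2.241) = Φ(1.180) + Φ(-5.663) = 0.8811 + 0.0000 = 0.8811.
Type II error: β = 1 − power = 1 − 0.8811 = 0.1189.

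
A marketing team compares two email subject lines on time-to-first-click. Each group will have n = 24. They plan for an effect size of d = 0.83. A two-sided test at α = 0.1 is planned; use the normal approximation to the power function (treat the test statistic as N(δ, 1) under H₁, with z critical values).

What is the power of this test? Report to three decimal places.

Power ≈ 0.891

Noncentrality parameter: δ = d·√(n/2) = 0.83 × √(24/2) = 2.8752
Critical value for a two-sided test at α = 0.1: z_{α/2} = 1.645.
Power = Φ(δ − 1.645) + Φ(−δ − 1.645) = Φ(1.230) + Φ(-4.520) = 0.8907 + 0.0000 = 0.8907.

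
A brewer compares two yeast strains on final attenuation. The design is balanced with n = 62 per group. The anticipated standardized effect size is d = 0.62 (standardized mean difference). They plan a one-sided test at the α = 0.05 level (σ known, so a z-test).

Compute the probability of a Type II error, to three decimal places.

Noncentrality parameter: δ = d·√(n/2) = 0.62 × √(62/2) = 3.4520
Critical value for a one-sided test at α = 0.05: z_α = 1.645.
Power = Φ(δ − 1.645) = Φ(1.807) = 0.9646.
Type II error: β = 1 − power = 1 − 0.9646 = 0.0354.

β ≈ 0.035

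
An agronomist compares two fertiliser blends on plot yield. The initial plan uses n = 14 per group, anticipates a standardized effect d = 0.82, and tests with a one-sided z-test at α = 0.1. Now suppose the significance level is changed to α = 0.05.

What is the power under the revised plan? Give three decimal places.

δ = d·√(n/2) = 0.82 × √(14/2) = 2.1695 (unchanged). New critical value: z_{0.05} = 1.645.
Revised power = P(Z > 1.645 − δ) = Φ(0.525) = 0.7001.

Power ≈ 0.700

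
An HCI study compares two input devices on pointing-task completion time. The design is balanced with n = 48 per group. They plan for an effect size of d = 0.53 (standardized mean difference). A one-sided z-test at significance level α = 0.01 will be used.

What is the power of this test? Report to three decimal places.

Noncentrality parameter: δ = d·√(n/2) = 0.53 × √(48/2) = 2.5965
One-sided α = 0.01 → critical value z_{0.01} = 2.326.
Power = P(Z > 2.326 − δ) = Φ(0.270) = 0.6065.

Power ≈ 0.606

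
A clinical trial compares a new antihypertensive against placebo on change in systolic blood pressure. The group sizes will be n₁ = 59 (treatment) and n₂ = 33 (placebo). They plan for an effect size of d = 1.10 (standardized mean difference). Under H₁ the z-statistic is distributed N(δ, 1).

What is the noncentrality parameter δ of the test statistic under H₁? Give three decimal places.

δ = d / √(1/n₁ + 1/n₂) = 1.10 / √(1/59 + 1/33) = 5.0604

δ ≈ 5.060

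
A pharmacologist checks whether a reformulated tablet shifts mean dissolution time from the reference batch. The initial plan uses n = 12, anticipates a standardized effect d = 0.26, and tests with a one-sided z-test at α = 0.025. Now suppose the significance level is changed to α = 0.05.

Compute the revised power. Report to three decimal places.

Power ≈ 0.228

δ = d·√n = 0.26 × √12 = 0.9007 (unchanged). New critical value: z_{0.05} = 1.645.
Revised power = P(Z > 1.645 − δ) = Φ(-0.744) = 0.2284.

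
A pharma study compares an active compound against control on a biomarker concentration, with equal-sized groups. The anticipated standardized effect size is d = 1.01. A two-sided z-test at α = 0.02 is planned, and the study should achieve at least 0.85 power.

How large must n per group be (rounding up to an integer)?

For power 0.85 need Φ(δ − z_{0.01}) = 0.85, so δ = z_{0.01} + z_{0.15} = 2.326 + 1.036 = 3.363.
(The Φ(−δ − z_{α/2}) term is vanishingly small for δ > 0 and is dropped in the standard sample-size formula.)
δ = d·√(n/2) ⇒ n = 2(δ/d)² = 2 × (3.363 / 1.01)² = 22.17.
Rounding up, n = 23 per group.

n = 23 per group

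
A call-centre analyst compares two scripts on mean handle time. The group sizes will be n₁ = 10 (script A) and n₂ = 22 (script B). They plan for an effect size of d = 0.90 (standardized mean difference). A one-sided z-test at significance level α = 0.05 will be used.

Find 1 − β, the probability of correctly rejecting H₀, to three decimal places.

Power ≈ 0.763

Noncentrality parameter: δ = d / √(1/n₁ + 1/n₂) = 0.90 / √(1/10 + 1/22) = 2.3598
Critical value for a one-sided test at α = 0.05: z_α = 1.645.
Power = P(Z > 1.645 − δ) = Φ(0.715) = 0.7627.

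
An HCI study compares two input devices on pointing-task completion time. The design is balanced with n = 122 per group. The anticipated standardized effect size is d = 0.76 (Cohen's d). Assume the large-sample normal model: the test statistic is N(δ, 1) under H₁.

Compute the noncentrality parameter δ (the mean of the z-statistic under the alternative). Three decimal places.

δ ≈ 5.936

The noncentrality parameter scales effect size by the design's sample-size factor: δ = d·√(n/2) = 0.76 × √(122/2) = 5.9358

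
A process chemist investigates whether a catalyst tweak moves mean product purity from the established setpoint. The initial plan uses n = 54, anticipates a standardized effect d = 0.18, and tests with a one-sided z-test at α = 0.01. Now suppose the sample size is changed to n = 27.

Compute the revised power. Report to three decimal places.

Power ≈ 0.082

With n = 27: δ = d·√n = 0.18 × √27 = 0.9353. Critical value z_{0.01} = 2.326.
Revised power = P(Z > 2.326 − δ) = Φ(-1.391) = 0.0821.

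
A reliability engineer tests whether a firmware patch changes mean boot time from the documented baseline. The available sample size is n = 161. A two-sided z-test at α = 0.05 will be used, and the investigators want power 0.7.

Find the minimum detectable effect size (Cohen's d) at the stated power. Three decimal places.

d ≈ 0.196

Required noncentrality: δ = z_{0.025} + z_{0.30} = 1.960 + 0.524 = 2.484.
(The second rejection-region term Φ(−δ − z_{α/2}) is negligible and dropped.)
δ = d·√n ⇒ d = δ/√n = 2.484/√161 = 0.1958.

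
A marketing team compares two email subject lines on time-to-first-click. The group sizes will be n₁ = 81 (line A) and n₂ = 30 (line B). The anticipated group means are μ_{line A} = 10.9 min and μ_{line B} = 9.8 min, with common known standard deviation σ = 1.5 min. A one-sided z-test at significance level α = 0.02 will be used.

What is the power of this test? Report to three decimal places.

Standardized effect: d = |μ_{line A} − μ_{line B}| / σ = |10.9 − 9.8| / 1.5 = 0.7333
Noncentrality parameter: λ = d / √(1/n₁ + 1/n₂) = 0.7333 / √(1/81 + 1/30) = 3.4312
One-sided α = 0.02 → critical value z_{0.02} = 2.054.
Power = Φ(λ − 2.054) = Φ(1.377) = 0.9158.

Power ≈ 0.916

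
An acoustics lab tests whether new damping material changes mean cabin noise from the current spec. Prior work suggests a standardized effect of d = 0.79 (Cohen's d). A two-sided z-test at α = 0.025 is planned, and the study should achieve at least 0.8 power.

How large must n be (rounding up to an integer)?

For power 0.8 need Φ(δ − z_{0.0125}) = 0.8, so δ = z_{0.0125} + z_{0.20} = 2.241 + 0.842 = 3.083.
(For δ > 0 the lower-tail rejection region contributes negligibly to power, so the one-term inversion is standard.)
δ = d·√n ⇒ n = (δ/d)² = (3.083 / 0.79)² = 15.23.
Round up to the next whole unit.

n = 16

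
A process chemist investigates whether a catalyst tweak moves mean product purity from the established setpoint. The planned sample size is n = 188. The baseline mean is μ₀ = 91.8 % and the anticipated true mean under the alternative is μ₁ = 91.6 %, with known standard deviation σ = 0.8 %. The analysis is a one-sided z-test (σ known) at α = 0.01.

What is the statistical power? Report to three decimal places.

Power ≈ 0.865

Standardized effect: d = |μ₁ − μ₀| / σ = |91.6 − 91.8| / 0.8 = 0.2500
Noncentrality parameter: λ = d·√n = 0.2500 × √188 = 3.4278
One-sided α = 0.01 → critical value z_{0.01} = 2.326.
Power = Φ(λ − 2.326) = Φ(1.101) = 0.8647.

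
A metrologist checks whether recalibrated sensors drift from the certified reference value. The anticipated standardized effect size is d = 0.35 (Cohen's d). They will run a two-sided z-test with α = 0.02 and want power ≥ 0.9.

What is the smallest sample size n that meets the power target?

n = 107

For power 0.9 need Φ(δ − z_{0.01}) = 0.9, so δ = z_{0.01} + z_{0.10} = 2.326 + 1.282 = 3.608.
(Ignoring the negligible lower-tail rejection probability gives the usual closed-form inversion.)
δ = d·√n ⇒ n = (δ/d)² = (3.608 / 0.35)² = 106.26.
Round up to the next whole unit.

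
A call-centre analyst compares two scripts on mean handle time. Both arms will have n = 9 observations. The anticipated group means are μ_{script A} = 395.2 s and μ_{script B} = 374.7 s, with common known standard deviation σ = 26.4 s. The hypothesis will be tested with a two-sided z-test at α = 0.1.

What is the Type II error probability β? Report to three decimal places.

β ≈ 0.499

Standardized effect: d = |μ_{script A} − μ_{script B}| / σ = |395.2 − 374.7| / 26.4 = 0.7765
Noncentrality parameter: δ = d·√(n/2) = 0.7765 × √(9/2) = 1.6472
Critical value for a two-sided test at α = 0.1: z_{α/2} = 1.645.
Power = Φ(δ − 1.645) + Φ(−δ − 1.645) = Φ(0.002) + Φ(-3.292) = 0.5010 + 0.0005 = 0.5014.
Type II error: β = 1 − power = 1 − 0.5014 = 0.4986.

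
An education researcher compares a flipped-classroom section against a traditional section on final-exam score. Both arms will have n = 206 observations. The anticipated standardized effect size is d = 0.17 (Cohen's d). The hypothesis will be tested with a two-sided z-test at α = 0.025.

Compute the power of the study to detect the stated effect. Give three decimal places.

Noncentrality parameter: δ = d·√(n/2) = 0.17 × √(206/2) = 1.7253
Critical value for a two-sided test at α = 0.025: z_{α/2} = 2.241.
Power = Φ(δ − 2.241) + Φ(−δ − 2.241) = Φ(-0.516) + Φ(-3.967) = 0.3029 + 0.0000 = 0.3029.

Power ≈ 0.303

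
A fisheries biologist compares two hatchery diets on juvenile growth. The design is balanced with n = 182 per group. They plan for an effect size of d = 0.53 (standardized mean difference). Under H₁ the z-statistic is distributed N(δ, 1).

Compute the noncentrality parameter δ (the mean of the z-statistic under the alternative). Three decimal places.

δ ≈ 5.056

The noncentrality parameter scales effect size by the design's sample-size factor: δ = d·√(n/2) = 0.53 × √(182/2) = 5.0559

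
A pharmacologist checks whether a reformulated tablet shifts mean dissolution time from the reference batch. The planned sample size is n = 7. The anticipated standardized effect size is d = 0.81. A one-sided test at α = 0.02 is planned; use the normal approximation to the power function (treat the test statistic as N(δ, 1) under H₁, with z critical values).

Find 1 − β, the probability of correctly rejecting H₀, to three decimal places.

Power ≈ 0.536

Noncentrality parameter: δ = d·√n = 0.81 × √7 = 2.1431
One-sided α = 0.02 → critical value z_{0.02} = 2.054.
Power = Φ(δ − 2.054) = Φ(0.089) = 0.5356.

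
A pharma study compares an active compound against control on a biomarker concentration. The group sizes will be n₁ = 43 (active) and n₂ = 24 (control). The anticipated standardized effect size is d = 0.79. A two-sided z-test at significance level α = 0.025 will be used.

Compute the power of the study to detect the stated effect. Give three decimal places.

Noncentrality parameter: δ = d / √(1/n₁ + 1/n₂) = 0.79 / √(1/43 + 1/24) = 3.1005
Critical value for a two-sided test at α = 0.025: z_{α/2} = 2.241.
Power = Φ(δ − 2.241) + Φ(−δ − 2.241) = Φ(0.859) + Φ(-5.342) = 0.8049 + 0.0000 = 0.8049.

Power ≈ 0.805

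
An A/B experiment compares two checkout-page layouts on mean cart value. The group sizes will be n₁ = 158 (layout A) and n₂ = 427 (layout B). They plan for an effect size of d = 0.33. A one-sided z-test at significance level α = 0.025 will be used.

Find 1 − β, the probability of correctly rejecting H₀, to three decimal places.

Power ≈ 0.943

Noncentrality parameter: δ = d / √(1/n₁ + 1/n₂) = 0.33 / √(1/158 + 1/427) = 3.5439
Critical value for a one-sided test at α = 0.025: z_α = 1.960.
Power = Φ(δ − 1.960) = Φ(1.584) = 0.9434.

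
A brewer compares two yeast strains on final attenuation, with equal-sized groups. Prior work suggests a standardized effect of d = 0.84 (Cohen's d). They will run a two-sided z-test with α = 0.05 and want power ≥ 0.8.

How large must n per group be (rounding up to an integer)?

n = 23 per group

Set Φ(δ − 1.960) = 0.8; then δ − 1.960 = Φ⁻¹(0.8) = 0.842, giving δ = 2.802.
(For δ > 0 the lower-tail rejection region contributes negligibly to power, so the one-term inversion is standard.)
δ = d·√(n/2) ⇒ n = 2(δ/d)² = 2 × (2.802 / 0.84)² = 22.25.
Rounding up, n = 23 per group.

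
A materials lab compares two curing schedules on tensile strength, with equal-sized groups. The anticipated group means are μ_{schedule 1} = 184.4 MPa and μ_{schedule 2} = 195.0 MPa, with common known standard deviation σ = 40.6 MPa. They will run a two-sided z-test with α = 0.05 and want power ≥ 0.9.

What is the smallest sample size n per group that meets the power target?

Standardized effect: d = |μ_{schedule 1} − μ_{schedule 2}| / σ = |184.4 − 195.0| / 40.6 = 0.2611
For power 0.9 need Φ(δ − z_{0.025}) = 0.9, so δ = z_{0.025} + z_{0.10} = 1.960 + 1.282 = 3.242.
(The Φ(−δ − z_{α/2}) term is vanishingly small for δ > 0 and is dropped in the standard sample-size formula.)
δ = d·√(n/2) ⇒ n = 2(δ/d)² = 2 × (3.242 / 0.2611)² = 308.30.
Round up to the next whole unit.

n = 309 per group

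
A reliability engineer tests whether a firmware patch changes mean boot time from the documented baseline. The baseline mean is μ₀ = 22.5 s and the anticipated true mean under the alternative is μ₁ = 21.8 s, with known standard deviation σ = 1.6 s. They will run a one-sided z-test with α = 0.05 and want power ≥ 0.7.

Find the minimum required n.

Standardized effect: d = |μ₁ − μ₀| / σ = |21.8 − 22.5| / 1.6 = 0.4375
Set Φ(δ − 1.645) = 0.7; then δ − 1.645 = Φ⁻¹(0.7) = 0.524, giving δ = 2.169.
δ = d·√n ⇒ n = (δ/d)² = (2.169 / 0.4375)² = 24.58.
Round up to the next whole unit.

n = 25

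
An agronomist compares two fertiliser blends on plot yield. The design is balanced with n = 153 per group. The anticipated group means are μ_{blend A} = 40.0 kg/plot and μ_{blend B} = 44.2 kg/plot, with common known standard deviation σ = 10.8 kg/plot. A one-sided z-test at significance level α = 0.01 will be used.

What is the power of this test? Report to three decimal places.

Standardized effect: d = |μ_{blend A} − μ_{blend B}| / σ = |40.0 − 44.2| / 10.8 = 0.3889
Noncentrality parameter: δ = d·√(n/2) = 0.3889 × √(153/2) = 3.4014
Critical value for a one-sided test at α = 0.01: z_α = 2.326.
Power = Φ(δ − 2.326) = Φ(1.075) = 0.8588.

Power ≈ 0.859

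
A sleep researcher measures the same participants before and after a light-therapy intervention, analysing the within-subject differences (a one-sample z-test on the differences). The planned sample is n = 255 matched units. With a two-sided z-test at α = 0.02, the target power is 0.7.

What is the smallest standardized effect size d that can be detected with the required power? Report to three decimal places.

Need Φ(δ − 2.326) = 0.7, so δ = 2.326 + 0.524 = 2.851.
(Lower-tail contribution to power is negligible for δ > 0.)
δ = d·√n ⇒ d = δ/√n = 2.851/√255 = 0.1785.

d ≈ 0.179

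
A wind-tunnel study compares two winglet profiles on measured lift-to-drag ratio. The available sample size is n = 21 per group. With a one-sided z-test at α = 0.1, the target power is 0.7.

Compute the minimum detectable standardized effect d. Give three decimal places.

d ≈ 0.557

Required noncentrality: δ = z_{0.1} + z_{0.30} = 1.282 + 0.524 = 1.806.
δ = d·√(n/2) ⇒ d = δ/√(n/2) = 1.806/√(21/2) = 0.5573.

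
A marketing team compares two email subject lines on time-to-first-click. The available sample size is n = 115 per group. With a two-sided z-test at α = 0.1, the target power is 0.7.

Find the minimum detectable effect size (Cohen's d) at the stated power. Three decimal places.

d ≈ 0.286

Need Φ(δ − 1.645) = 0.7, so δ = 1.645 + 0.524 = 2.169.
(Lower-tail contribution to power is negligible for δ > 0.)
δ = d·√(n/2) ⇒ d = δ/√(n/2) = 2.169/√(115/2) = 0.2861.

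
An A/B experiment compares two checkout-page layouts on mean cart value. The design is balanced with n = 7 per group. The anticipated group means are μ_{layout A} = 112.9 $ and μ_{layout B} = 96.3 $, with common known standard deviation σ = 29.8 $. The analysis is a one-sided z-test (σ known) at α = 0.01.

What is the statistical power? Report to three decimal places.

Standardized effect: d = |μ_{layout A} − μ_{layout B}| / σ = |112.9 − 96.3| / 29.8 = 0.5570
Noncentrality parameter: δ = d·√(n/2) = 0.5570 × √(7/2) = 1.0421
One-sided α = 0.01 → critical value z_{0.01} = 2.326.
Power = P(Z > 2.326 − δ) = Φ(-1.284) = 0.0995.

Power ≈ 0.100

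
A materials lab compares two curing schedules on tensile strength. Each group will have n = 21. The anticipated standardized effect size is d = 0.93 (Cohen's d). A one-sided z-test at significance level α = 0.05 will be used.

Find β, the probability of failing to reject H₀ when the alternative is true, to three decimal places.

Noncentrality parameter: δ = d·√(n/2) = 0.93 × √(21/2) = 3.0135
One-sided α = 0.05 → critical value z_{0.05} = 1.645.
Power = Φ(δ − 1.645) = Φ(1.369) = 0.9145.
Type II error: β = 1 − power = 1 − 0.9145 = 0.0855.

β ≈ 0.086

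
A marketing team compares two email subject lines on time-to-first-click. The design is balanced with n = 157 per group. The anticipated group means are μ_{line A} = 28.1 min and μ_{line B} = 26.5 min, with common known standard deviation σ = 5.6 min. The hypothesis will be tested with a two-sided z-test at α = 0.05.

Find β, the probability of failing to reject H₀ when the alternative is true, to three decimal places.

β ≈ 0.284

Standardized effect: d = |μ_{line A} − μ_{line B}| / σ = |28.1 − 26.5| / 5.6 = 0.2857
Noncentrality parameter: δ = d·√(n/2) = 0.2857 × √(157/2) = 2.5314
Critical value for a two-sided test at α = 0.05: z_{α/2} = 1.960.
Power = Φ(δ − 1.960) + Φ(−δ − 1.960) = Φ(0.571) + Φ(-4.491) = 0.7162 + 0.0000 = 0.7162.
Type II error: β = 1 − power = 1 − 0.7162 = 0.2838.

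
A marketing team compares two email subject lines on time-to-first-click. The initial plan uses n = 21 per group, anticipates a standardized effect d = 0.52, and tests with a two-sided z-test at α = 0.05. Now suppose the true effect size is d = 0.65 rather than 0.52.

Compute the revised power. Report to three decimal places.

Power ≈ 0.558

With d = 0.65: δ = d·√(n/2) = 0.65 × √(21/2) = 2.1062. Critical value z_{0.025} = 1.960.
Revised power = Φ(δ − 1.960) + Φ(−δ − 1.960) = Φ(0.146) + Φ(-4.066) = 0.5581 + 0.0000 = 0.5582.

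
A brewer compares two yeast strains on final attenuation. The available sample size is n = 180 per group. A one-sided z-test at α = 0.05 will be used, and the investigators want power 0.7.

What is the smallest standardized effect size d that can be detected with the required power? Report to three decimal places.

d ≈ 0.229

Need Φ(δ − 1.645) = 0.7, so δ = 1.645 + 0.524 = 2.169.
δ = d·√(n/2) ⇒ d = δ/√(n/2) = 2.169/√(180/2) = 0.2287.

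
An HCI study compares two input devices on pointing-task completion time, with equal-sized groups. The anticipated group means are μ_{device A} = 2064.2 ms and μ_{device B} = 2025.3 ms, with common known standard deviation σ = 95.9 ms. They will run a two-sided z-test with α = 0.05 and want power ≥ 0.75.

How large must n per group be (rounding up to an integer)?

n = 85 per group

Standardized effect: d = |μ_{device A} − μ_{device B}| / σ = |2064.2 − 2025.3| / 95.9 = 0.4056
For power 0.75 need Φ(δ − z_{0.025}) = 0.75, so δ = z_{0.025} + z_{0.25} = 1.960 + 0.674 = 2.634.
(Ignoring the negligible lower-tail rejection probability gives the usual closed-form inversion.)
δ = d·√(n/2) ⇒ n = 2(δ/d)² = 2 × (2.634 / 0.4056)² = 84.36.
Rounding up, n = 85 per group.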